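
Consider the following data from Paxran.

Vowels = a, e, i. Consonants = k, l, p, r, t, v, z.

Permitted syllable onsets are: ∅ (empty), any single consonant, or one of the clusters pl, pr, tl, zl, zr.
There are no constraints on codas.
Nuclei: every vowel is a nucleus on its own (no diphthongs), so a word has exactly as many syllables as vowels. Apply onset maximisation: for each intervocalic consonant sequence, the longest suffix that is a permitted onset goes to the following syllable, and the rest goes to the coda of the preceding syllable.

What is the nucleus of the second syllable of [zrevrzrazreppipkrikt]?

The vowels are e, a, e, i, i — 5 nuclei, so 5 syllables.
The second nucleus (vowel 2 from the left) is /a/.

a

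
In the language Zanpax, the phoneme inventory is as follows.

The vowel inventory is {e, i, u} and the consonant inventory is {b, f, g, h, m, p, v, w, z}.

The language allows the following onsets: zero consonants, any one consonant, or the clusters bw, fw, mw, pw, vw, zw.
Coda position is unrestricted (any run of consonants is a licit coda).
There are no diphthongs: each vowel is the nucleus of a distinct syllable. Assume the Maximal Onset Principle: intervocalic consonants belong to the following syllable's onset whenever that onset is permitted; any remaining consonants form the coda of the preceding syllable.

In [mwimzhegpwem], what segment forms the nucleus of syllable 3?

e

Nuclei (vowels): i, e, e → 3 syllables.
The third nucleus (vowel 3 from the left) is /e/.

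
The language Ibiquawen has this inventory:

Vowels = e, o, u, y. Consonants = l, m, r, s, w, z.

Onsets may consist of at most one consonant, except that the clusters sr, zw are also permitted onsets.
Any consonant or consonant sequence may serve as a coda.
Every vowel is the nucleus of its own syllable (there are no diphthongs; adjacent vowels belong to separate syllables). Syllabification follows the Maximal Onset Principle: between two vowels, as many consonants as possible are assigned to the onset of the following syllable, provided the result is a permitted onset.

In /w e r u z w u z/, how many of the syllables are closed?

Nuclei (vowels): e, u, u → 3 syllables.
Between /e/ (V1) and /u/ (V2): /r/ is a single consonant, so it becomes the next onset.
Between /u/ (V2) and /u/ (V3): cluster /zw/ — /zw/ is itself a permitted onset, so the whole cluster goes right; preceding coda = ∅.
Syllabification: we.ru.zwuz.
Classifying each syllable: /we/ (open), /ru/ (open), /zwuz/ (closed).
Closed syllables: 1.

1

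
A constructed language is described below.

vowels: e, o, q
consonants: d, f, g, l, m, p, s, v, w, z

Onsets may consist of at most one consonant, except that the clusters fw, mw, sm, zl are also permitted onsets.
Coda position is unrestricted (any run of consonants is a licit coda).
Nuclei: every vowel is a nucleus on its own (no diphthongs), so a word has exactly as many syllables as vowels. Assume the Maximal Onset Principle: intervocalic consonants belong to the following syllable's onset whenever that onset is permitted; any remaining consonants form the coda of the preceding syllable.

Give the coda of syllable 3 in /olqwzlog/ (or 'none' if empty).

g

Nuclei (vowels): o, q, o → 3 syllables.
σ1/σ2 boundary: /l/ → onset of the next syllable (single consonants are always licit onsets).
σ2/σ3 boundary: cluster /wzl/ — the longest permitted-onset suffix is /zl/; onset = /zl/, preceding coda = /w/.
Syllabification: o.lqw.zlog.
Syllable 3 is /zlog/: onset /zl/, nucleus /o/, coda /g/.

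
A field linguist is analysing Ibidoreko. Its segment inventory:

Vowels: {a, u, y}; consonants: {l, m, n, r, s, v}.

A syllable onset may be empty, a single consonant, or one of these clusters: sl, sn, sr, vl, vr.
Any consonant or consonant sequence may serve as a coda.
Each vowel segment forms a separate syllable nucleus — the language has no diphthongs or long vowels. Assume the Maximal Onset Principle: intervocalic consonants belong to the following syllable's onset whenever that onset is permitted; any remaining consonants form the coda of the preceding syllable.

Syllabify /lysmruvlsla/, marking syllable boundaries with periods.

Vowels present: y, u, a; each is a nucleus, giving 3 syllables.
σ1/σ2 boundary: /smr/ splits as /sm/ + /r/ (/r/ is the longest suffix that is a licit onset).
σ2/σ3 boundary: /vlsl/; trying suffixes from longest down, /sl/ is the first permitted one, so coda /vl/ | onset /sl/.

lysm.ruvl.sla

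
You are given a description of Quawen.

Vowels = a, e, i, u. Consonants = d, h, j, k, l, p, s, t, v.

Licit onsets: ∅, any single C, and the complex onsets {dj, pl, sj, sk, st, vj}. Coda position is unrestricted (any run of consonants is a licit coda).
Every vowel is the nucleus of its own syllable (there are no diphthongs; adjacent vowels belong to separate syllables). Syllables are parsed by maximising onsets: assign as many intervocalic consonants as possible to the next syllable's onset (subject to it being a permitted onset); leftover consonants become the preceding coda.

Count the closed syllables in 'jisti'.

The vowels are i, i — 2 nuclei, so 2 syllables.
V1 /i/ – V2 /i/: cluster /st/ — /st/ is itself a permitted onset, so the whole cluster goes right; preceding coda = ∅.
Result: ji.sti.
Classifying each syllable: /ji/ (open), /sti/ (open).
Closed syllables: 0.

0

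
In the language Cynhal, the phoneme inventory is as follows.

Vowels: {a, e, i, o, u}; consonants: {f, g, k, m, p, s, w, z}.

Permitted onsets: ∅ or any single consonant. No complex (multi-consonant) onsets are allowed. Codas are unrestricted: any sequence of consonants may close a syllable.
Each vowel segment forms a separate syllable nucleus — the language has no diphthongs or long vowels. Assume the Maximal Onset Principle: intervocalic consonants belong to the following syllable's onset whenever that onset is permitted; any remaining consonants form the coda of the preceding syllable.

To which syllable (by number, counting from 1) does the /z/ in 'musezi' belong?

3

Nuclei (vowels): u, e, i → 3 syllables.
V1 /u/ – V2 /e/: /s/ → onset of the next syllable (single consonants are always licit onsets).
V2 /e/ – V3 /i/: just /z/ — single C goes to the following onset.
Syllabification: mu.se.zi.
The /z/ is in the onset of syllable 3 (/zi/).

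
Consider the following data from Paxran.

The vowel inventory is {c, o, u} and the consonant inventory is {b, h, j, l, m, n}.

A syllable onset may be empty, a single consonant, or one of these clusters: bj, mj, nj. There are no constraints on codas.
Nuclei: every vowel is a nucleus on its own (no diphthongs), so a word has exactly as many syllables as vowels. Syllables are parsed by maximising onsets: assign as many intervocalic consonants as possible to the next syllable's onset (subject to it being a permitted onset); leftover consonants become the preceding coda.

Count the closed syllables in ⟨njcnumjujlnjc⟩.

1

Vowels present: c, u, u, c; each is a nucleus, giving 4 syllables.
/c…u/ gap (V1→V2): just /n/ — single C goes to the following onset.
/u…u/ gap (V2→V3): /mj/ — entire cluster is a permitted onset → onset /mj/, coda ∅.
/u…c/ gap (V3→V4): /jlnj/ — longest licit onset from the right is /nj/, leaving /jl/ as coda.
Result: njc.nu.mjujl.njc.
Classifying each syllable: /njc/ (open), /nu/ (open), /mjujl/ (closed), /njc/ (open).
Closed syllables: 1.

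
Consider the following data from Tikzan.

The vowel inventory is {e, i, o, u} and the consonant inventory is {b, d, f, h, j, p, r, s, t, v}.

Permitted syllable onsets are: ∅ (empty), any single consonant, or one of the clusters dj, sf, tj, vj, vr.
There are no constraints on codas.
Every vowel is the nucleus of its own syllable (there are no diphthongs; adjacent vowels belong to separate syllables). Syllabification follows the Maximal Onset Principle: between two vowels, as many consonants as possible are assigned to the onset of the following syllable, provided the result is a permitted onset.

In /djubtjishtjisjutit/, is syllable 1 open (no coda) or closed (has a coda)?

closed

Vowels present: u, i, i, u, i; each is a nucleus, giving 5 syllables.
V1 /u/ – V2 /i/: /btj/ — longest licit onset from the right is /tj/, leaving /b/ as coda.
V2 /i/ – V3 /i/: cluster /shtj/ — the longest permitted-onset suffix is /tj/; onset = /tj/, preceding coda = /sh/.
V3 /i/ – V4 /u/: /sj/; trying suffixes from longest down, /j/ is the first permitted one, so coda /s/ | onset /j/.
V4 /u/ – V5 /i/: /t/ → onset of the next syllable (single consonants are always licit onsets).
Putting it together: djub.tjish.tjis.ju.tit.
Syllable 1 is /djub/ with coda /b/, so it is closed.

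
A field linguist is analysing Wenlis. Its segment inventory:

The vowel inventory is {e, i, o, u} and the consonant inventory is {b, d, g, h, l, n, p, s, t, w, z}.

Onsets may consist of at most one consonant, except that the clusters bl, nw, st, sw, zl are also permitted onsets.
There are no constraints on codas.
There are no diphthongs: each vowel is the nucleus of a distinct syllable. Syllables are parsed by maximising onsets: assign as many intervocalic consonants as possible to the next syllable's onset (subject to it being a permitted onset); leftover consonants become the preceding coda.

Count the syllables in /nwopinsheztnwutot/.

5

Vowels present: o, i, e, u, o; each is a nucleus, giving 5 syllables.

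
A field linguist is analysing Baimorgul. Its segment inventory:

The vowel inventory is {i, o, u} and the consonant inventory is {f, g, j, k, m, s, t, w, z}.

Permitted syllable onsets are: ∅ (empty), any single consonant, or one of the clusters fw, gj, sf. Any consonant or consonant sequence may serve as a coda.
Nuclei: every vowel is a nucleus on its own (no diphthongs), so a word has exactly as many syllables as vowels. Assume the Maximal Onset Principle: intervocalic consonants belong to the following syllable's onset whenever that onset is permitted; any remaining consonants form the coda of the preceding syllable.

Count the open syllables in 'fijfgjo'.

Vowels present: i, o; each is a nucleus, giving 2 syllables.
/i…o/ gap (V1→V2): /jfgj/ splits as /jf/ + /gj/ (/gj/ is the longest suffix that is a licit onset).
Syllabification: fijf.gjo.
Classifying each syllable: /fijf/ (closed), /gjo/ (open).
Open syllables: 1.

1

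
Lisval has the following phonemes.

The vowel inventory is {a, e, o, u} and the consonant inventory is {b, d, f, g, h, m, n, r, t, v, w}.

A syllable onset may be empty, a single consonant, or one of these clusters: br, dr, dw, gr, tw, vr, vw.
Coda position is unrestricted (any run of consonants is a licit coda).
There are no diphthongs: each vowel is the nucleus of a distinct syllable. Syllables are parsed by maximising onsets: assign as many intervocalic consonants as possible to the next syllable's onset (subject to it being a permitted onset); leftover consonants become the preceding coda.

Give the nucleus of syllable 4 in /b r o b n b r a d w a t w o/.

o

The vowels are o, a, a, o — 4 nuclei, so 4 syllables.
The fourth nucleus (vowel 4 from the left) is /o/.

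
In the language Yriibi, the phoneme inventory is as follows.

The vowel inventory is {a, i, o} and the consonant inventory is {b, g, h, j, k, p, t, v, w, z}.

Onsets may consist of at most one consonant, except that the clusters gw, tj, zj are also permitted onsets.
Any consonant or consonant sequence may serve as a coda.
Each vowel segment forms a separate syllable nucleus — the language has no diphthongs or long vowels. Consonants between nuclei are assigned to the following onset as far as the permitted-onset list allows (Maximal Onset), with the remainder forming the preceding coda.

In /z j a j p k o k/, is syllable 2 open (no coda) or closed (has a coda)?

The vowels are a, o — 2 nuclei, so 2 syllables.
/a…o/ gap (V1→V2): /jpk/; trying suffixes from longest down, /k/ is the first permitted one, so coda /jp/ | onset /k/.
So the parse is zjajp.kok.
Syllable 2 is /kok/ with coda /k/, so it is closed.

closed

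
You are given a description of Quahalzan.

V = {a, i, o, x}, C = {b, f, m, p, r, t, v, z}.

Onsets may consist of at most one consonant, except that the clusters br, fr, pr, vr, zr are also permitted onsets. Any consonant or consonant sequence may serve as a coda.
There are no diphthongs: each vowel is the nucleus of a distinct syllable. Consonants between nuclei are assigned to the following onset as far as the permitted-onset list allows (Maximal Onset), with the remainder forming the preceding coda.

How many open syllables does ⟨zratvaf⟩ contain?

0

Vowels present: a, a; each is a nucleus, giving 2 syllables.
σ1/σ2 boundary: /tv/ splits as /t/ + /v/ (/v/ is the longest suffix that is a licit onset).
Putting it together: zrat.vaf.
Classifying each syllable: /zrat/ (closed), /vaf/ (closed).
Open syllables: 0.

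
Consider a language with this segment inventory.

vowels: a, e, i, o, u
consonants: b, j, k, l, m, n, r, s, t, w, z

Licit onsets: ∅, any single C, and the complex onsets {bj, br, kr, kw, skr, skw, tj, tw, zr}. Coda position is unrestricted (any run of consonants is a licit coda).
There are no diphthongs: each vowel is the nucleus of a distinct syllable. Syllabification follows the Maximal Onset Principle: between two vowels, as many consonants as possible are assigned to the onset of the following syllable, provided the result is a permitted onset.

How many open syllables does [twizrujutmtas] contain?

2

Nuclei (vowels): i, u, u, a → 4 syllables.
V1 /i/ – V2 /u/: /zr/ is a licit onset in full, so it all attaches to the next syllable.
V2 /u/ – V3 /u/: /j/ → onset of the next syllable (single consonants are always licit onsets).
V3 /u/ – V4 /a/: cluster /tmt/ — the longest permitted-onset suffix is /t/; onset = /t/, preceding coda = /tm/.
Putting it together: twi.zru.jutm.tas.
Classifying each syllable: /twi/ (open), /zru/ (open), /jutm/ (closed), /tas/ (closed).
Open syllables: 2.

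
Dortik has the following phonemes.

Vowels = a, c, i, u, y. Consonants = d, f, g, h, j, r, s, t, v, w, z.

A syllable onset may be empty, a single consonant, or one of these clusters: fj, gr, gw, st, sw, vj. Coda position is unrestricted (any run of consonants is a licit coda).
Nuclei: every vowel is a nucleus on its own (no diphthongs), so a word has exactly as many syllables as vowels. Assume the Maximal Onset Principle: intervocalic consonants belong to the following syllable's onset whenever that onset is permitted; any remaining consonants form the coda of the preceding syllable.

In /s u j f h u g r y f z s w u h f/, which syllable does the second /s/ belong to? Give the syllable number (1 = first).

4

Nuclei (vowels): u, u, y, u → 4 syllables.
σ1/σ2 boundary: /jfh/ — longest licit onset from the right is /h/, leaving /jf/ as coda.
σ2/σ3 boundary: /gr/ is a licit onset in full, so it all attaches to the next syllable.
σ3/σ4 boundary: /fzsw/; trying suffixes from longest down, /sw/ is the first permitted one, so coda /fz/ | onset /sw/.
Result: sujf.hu.gryfz.swuhf.
The second /s/ is in the onset of syllable 4 (/swuhf/).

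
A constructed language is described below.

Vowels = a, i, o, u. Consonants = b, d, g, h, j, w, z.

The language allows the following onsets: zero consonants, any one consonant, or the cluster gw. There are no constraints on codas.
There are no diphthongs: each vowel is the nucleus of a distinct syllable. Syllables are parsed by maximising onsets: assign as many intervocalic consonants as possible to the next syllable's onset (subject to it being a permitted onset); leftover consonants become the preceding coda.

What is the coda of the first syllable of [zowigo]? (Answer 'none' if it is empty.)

none

The vowels are o, i, o — 3 nuclei, so 3 syllables.
σ1/σ2 boundary: just /w/ — single C goes to the following onset.
σ2/σ3 boundary: /g/ → onset of the next syllable (single consonants are always licit onsets).
Putting it together: zo.wi.go.
Syllable 1 is /zo/: onset /z/, nucleus /o/, coda ∅.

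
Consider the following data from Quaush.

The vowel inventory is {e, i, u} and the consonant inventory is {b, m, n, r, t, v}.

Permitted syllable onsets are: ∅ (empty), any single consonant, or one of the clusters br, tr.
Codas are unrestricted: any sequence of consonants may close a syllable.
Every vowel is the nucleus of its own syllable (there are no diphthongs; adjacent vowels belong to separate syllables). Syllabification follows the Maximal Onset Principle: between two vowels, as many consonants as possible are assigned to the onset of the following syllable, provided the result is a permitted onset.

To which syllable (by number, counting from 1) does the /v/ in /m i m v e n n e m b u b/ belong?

2

The vowels are i, e, e, u — 4 nuclei, so 4 syllables.
Between /i/ (V1) and /e/ (V2): /mv/ — longest licit onset from the right is /v/, leaving /m/ as coda.
Between /e/ (V2) and /e/ (V3): /nn/ splits as /n/ + /n/ (/n/ is the longest suffix that is a licit onset).
Between /e/ (V3) and /u/ (V4): /mb/; trying suffixes from longest down, /b/ is the first permitted one, so coda /m/ | onset /b/.
Result: mim.ven.nem.bub.
The /v/ is in the onset of syllable 2 (/ven/).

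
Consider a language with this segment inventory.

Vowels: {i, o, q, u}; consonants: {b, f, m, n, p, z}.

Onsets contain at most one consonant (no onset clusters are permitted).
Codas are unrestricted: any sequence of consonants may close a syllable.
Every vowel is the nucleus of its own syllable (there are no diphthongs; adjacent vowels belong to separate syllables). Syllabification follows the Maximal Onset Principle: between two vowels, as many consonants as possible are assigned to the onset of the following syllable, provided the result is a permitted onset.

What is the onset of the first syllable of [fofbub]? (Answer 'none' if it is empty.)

The vowels are o, u — 2 nuclei, so 2 syllables.
/o…u/ gap (V1→V2): /fb/ splits as /f/ + /b/ (/b/ is the longest suffix that is a licit onset).
So the parse is fof.bub.
Syllable 1 is /fof/: onset /f/, nucleus /o/, coda /f/.

f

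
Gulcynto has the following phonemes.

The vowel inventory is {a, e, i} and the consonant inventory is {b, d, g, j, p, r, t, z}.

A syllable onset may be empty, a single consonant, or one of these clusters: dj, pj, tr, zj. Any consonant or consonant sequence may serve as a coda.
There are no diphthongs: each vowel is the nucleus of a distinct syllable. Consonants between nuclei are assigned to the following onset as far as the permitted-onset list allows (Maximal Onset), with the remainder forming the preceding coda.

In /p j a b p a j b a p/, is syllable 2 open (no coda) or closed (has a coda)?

The vowels are a, a, a — 3 nuclei, so 3 syllables.
V1 /a/ – V2 /a/: /bp/ — longest licit onset from the right is /p/, leaving /b/ as coda.
V2 /a/ – V3 /a/: /jb/ splits as /j/ + /b/ (/b/ is the longest suffix that is a licit onset).
So the parse is pjab.paj.bap.
Syllable 2 is /paj/ with coda /j/, so it is closed.

closed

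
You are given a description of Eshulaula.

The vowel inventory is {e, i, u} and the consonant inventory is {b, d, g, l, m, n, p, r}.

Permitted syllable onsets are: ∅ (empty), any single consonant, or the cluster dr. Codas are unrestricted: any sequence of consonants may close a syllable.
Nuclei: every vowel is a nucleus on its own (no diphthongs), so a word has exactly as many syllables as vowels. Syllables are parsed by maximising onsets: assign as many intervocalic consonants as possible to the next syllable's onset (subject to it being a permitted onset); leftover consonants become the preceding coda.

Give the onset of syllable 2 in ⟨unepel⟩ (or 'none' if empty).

Nuclei (vowels): u, e, e → 3 syllables.
/u…e/ gap (V1→V2): just /n/ — single C goes to the following onset.
/e…e/ gap (V2→V3): /p/ → onset of the next syllable (single consonants are always licit onsets).
So the parse is u.ne.pel.
Syllable 2 is /ne/: onset /n/, nucleus /e/, coda ∅.

n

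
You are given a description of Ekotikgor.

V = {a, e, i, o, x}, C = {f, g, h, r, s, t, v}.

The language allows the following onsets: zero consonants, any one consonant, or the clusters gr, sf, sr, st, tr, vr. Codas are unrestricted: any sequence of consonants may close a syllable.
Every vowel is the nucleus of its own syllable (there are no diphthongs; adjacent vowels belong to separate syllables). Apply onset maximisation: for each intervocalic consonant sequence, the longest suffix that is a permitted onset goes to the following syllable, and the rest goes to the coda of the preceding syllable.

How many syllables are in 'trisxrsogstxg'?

4

Nuclei (vowels): i, x, o, x → 4 syllables.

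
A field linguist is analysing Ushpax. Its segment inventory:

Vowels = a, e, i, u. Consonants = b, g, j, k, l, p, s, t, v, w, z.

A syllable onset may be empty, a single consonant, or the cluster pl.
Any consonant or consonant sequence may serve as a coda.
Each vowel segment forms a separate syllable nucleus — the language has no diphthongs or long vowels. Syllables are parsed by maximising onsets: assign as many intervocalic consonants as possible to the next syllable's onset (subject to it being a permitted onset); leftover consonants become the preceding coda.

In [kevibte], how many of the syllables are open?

2

The vowels are e, i, e — 3 nuclei, so 3 syllables.
Between /e/ (V1) and /i/ (V2): /v/ → onset of the next syllable (single consonants are always licit onsets).
Between /i/ (V2) and /e/ (V3): /bt/ — longest licit onset from the right is /t/, leaving /b/ as coda.
Result: ke.vib.te.
Classifying each syllable: /ke/ (open), /vib/ (closed), /te/ (open).
Open syllables: 2.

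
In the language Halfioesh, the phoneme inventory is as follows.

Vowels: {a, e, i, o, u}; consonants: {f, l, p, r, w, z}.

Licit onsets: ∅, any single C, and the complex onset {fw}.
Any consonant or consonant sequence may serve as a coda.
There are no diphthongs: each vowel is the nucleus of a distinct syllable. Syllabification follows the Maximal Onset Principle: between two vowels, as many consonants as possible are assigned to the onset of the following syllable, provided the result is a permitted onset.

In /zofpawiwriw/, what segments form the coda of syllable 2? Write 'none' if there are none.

The vowels are o, a, i, i — 4 nuclei, so 4 syllables.
/o…a/ gap (V1→V2): /fp/; trying suffixes from longest down, /p/ is the first permitted one, so coda /f/ | onset /p/.
/a…i/ gap (V2→V3): /w/ is a single consonant, so it becomes the next onset.
/i…i/ gap (V3→V4): /wr/ splits as /w/ + /r/ (/r/ is the longest suffix that is a licit onset).
Result: zof.pa.wiw.riw.
Syllable 2 is /pa/: onset /p/, nucleus /a/, coda ∅.

none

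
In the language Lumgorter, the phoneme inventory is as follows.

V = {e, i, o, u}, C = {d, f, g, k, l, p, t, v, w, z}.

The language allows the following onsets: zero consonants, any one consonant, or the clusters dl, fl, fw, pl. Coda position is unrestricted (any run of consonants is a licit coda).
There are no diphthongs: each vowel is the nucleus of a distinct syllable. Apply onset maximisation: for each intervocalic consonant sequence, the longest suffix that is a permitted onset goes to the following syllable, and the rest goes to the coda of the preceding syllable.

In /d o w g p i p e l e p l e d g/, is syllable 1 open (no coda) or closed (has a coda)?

closed

The vowels are o, i, e, e, e — 5 nuclei, so 5 syllables.
/o…i/ gap (V1→V2): cluster /wgp/ — the longest permitted-onset suffix is /p/; onset = /p/, preceding coda = /wg/.
/i…e/ gap (V2→V3): just /p/ — single C goes to the following onset.
/e…e/ gap (V3→V4): /l/ is a single consonant, so it becomes the next onset.
/e…e/ gap (V4→V5): /pl/ — entire cluster is a permitted onset → onset /pl/, coda ∅.
So the parse is dowg.pi.pe.le.pledg.
Syllable 1 is /dowg/ with coda /wg/, so it is closed.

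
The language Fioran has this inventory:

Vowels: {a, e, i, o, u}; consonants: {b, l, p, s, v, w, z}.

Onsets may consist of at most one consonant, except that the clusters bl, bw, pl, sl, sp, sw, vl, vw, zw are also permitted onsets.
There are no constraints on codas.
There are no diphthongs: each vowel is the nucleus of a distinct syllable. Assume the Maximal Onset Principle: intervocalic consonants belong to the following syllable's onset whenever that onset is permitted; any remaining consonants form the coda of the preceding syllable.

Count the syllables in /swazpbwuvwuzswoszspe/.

5

Nuclei (vowels): a, u, u, o, e → 5 syllables.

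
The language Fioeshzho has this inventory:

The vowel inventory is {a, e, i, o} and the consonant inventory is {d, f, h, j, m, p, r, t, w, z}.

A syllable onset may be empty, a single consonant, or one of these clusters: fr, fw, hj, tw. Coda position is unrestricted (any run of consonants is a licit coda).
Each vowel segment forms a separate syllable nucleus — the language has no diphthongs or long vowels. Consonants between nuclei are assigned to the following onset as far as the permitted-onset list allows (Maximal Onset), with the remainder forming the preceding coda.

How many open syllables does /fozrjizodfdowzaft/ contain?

Nuclei (vowels): o, i, o, o, a → 5 syllables.
/o…i/ gap (V1→V2): /zrj/ splits as /zr/ + /j/ (/j/ is the longest suffix that is a licit onset).
/i…o/ gap (V2→V3): just /z/ — single C goes to the following onset.
/o…o/ gap (V3→V4): /dfd/; trying suffixes from longest down, /d/ is the first permitted one, so coda /df/ | onset /d/.
/o…a/ gap (V4→V5): /wz/ splits as /w/ + /z/ (/z/ is the longest suffix that is a licit onset).
Result: fozr.ji.zodf.dow.zaft.
Classifying each syllable: /fozr/ (closed), /ji/ (open), /zodf/ (closed), /dow/ (closed), /zaft/ (closed).
Open syllables: 1.

1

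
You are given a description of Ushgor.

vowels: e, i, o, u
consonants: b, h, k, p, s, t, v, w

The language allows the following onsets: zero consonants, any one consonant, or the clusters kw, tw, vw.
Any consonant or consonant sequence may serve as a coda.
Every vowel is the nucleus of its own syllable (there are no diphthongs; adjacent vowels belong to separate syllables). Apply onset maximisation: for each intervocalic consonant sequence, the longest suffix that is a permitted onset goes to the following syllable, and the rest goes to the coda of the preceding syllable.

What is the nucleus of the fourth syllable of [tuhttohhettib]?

Nuclei (vowels): u, o, e, i → 4 syllables.
The fourth nucleus (vowel 4 from the left) is /i/.

i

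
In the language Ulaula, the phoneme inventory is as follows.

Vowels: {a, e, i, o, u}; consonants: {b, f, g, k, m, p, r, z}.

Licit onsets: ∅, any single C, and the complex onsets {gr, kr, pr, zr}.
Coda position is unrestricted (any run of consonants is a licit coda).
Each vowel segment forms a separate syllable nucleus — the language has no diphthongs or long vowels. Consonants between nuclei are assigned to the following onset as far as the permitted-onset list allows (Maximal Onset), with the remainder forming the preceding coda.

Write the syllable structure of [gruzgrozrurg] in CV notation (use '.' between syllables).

CCVC.CCV.CCVCC

The vowels are u, o, u — 3 nuclei, so 3 syllables.
σ1/σ2 boundary: cluster /zgr/ — the longest permitted-onset suffix is /gr/; onset = /gr/, preceding coda = /z/.
σ2/σ3 boundary: cluster /zr/ — /zr/ is itself a permitted onset, so the whole cluster goes right; preceding coda = ∅.
Putting it together: gruz.gro.zrurg.
Mapping each syllable to C/V: /gruz/ → CCVC, /gro/ → CCV, /zrurg/ → CCVCC.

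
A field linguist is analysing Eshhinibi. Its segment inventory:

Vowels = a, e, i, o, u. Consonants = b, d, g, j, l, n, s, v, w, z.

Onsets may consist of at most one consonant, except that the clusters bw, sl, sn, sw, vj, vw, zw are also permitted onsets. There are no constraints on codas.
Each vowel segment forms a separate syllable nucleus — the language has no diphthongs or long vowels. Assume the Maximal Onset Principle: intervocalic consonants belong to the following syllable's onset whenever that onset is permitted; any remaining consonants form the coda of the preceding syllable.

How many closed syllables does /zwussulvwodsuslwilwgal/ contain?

6

The vowels are u, u, o, u, i, a — 6 nuclei, so 6 syllables.
V1 /u/ – V2 /u/: /ss/ — longest licit onset from the right is /s/, leaving /s/ as coda.
V2 /u/ – V3 /o/: /lvw/; trying suffixes from longest down, /vw/ is the first permitted one, so coda /l/ | onset /vw/.
V3 /o/ – V4 /u/: cluster /ds/ — the longest permitted-onset suffix is /s/; onset = /s/, preceding coda = /d/.
V4 /u/ – V5 /i/: /slw/ splits as /sl/ + /w/ (/w/ is the longest suffix that is a licit onset).
V5 /i/ – V6 /a/: /lwg/ splits as /lw/ + /g/ (/g/ is the longest suffix that is a licit onset).
Result: zwus.sul.vwod.susl.wilw.gal.
Classifying each syllable: /zwus/ (closed), /sul/ (closed), /vwod/ (closed), /susl/ (closed), /wilw/ (closed), /gal/ (closed).
Closed syllables: 6.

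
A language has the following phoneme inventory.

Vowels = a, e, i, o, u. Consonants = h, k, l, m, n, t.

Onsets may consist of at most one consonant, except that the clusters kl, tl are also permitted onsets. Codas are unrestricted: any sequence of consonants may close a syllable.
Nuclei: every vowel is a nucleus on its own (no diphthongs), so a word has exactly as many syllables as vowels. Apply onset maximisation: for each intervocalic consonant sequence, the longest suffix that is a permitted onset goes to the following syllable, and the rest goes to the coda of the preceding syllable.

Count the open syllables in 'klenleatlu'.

Vowels present: e, e, a, u; each is a nucleus, giving 4 syllables.
/e…e/ gap (V1→V2): /nl/ splits as /n/ + /l/ (/l/ is the longest suffix that is a licit onset).
/e…a/ gap (V2→V3): hiatus — the boundary sits between the two vowels.
/a…u/ gap (V3→V4): /tl/ is a licit onset in full, so it all attaches to the next syllable.
Putting it together: klen.le.a.tlu.
Classifying each syllable: /klen/ (closed), /le/ (open), /a/ (open), /tlu/ (open).
Open syllables: 3.

3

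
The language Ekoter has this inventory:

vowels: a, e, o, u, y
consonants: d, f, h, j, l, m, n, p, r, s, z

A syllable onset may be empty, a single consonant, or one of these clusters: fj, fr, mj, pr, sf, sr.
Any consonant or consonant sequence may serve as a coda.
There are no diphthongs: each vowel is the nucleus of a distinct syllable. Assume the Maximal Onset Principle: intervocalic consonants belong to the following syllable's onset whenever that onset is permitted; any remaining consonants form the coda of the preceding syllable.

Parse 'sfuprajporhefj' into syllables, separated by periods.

Vowels present: u, a, o, e; each is a nucleus, giving 4 syllables.
V1 /u/ – V2 /a/: cluster /pr/ — /pr/ is itself a permitted onset, so the whole cluster goes right; preceding coda = ∅.
V2 /a/ – V3 /o/: /jp/ — longest licit onset from the right is /p/, leaving /j/ as coda.
V3 /o/ – V4 /e/: /rh/ — longest licit onset from the right is /h/, leaving /r/ as coda.

sfu.praj.por.hefj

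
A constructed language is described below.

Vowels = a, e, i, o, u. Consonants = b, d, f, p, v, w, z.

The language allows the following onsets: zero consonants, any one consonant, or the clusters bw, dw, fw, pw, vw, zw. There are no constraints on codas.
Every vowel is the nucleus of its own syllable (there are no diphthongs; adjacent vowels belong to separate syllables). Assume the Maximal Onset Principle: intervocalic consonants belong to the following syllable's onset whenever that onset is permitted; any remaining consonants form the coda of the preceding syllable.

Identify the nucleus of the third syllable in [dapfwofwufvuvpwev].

Nuclei (vowels): a, o, u, u, e → 5 syllables.
The third nucleus (vowel 3 from the left) is /u/.

u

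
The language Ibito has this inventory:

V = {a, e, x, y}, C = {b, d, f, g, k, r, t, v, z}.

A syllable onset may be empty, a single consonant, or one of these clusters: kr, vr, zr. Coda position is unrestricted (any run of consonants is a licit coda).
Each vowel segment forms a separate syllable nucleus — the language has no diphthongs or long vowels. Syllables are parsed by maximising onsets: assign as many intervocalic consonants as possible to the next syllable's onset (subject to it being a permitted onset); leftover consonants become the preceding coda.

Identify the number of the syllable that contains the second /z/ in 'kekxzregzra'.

The vowels are e, x, e, a — 4 nuclei, so 4 syllables.
V1 /e/ – V2 /x/: /k/ is a single consonant, so it becomes the next onset.
V2 /x/ – V3 /e/: /zr/ — entire cluster is a permitted onset → onset /zr/, coda ∅.
V3 /e/ – V4 /a/: cluster /gzr/ — the longest permitted-onset suffix is /zr/; onset = /zr/, preceding coda = /g/.
Result: ke.kx.zreg.zra.
The second /z/ is in the onset of syllable 4 (/zra/).

4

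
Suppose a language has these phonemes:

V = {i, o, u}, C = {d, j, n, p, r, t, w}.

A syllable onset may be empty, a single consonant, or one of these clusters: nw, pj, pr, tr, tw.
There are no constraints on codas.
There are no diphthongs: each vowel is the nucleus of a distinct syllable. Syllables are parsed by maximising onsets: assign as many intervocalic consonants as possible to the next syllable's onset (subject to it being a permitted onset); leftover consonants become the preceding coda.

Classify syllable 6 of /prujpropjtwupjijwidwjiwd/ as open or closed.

Nuclei (vowels): u, o, u, i, i, i → 6 syllables.
Between /u/ (V1) and /o/ (V2): cluster /jpr/ — the longest permitted-onset suffix is /pr/; onset = /pr/, preceding coda = /j/.
Between /o/ (V2) and /u/ (V3): /pjtw/ — longest licit onset from the right is /tw/, leaving /pj/ as coda.
Between /u/ (V3) and /i/ (V4): /pj/ — entire cluster is a permitted onset → onset /pj/, coda ∅.
Between /i/ (V4) and /i/ (V5): /jw/ splits as /j/ + /w/ (/w/ is the longest suffix that is a licit onset).
Between /i/ (V5) and /i/ (V6): cluster /dwj/ — the longest permitted-onset suffix is /j/; onset = /j/, preceding coda = /dw/.
Result: pruj.propj.twu.pjij.widw.jiwd.
Syllable 6 is /jiwd/ with coda /wd/, so it is closed.

closed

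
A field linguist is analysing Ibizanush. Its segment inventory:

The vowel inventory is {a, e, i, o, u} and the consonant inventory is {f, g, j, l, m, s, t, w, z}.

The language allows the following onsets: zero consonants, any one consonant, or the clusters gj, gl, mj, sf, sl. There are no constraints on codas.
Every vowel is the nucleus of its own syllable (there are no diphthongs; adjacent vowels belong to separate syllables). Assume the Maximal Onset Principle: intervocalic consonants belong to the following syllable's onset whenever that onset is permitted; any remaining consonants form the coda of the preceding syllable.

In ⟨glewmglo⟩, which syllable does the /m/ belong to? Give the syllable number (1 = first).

Nuclei (vowels): e, o → 2 syllables.
V1 /e/ – V2 /o/: /wmgl/ — longest licit onset from the right is /gl/, leaving /wm/ as coda.
So the parse is glewm.glo.
The /m/ is in the coda of syllable 1 (/glewm/).

1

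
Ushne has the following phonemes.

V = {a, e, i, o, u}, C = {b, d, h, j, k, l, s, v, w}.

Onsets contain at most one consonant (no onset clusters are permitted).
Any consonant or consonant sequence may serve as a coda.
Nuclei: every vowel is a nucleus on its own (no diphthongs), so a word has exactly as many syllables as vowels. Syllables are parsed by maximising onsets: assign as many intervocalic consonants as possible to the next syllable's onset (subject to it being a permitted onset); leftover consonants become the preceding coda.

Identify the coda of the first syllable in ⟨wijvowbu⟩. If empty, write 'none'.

j

Vowels present: i, o, u; each is a nucleus, giving 3 syllables.
σ1/σ2 boundary: /jv/ splits as /j/ + /v/ (/v/ is the longest suffix that is a licit onset).
σ2/σ3 boundary: /wb/ splits as /w/ + /b/ (/b/ is the longest suffix that is a licit onset).
So the parse is wij.vow.bu.
Syllable 1 is /wij/: onset /w/, nucleus /i/, coda /j/.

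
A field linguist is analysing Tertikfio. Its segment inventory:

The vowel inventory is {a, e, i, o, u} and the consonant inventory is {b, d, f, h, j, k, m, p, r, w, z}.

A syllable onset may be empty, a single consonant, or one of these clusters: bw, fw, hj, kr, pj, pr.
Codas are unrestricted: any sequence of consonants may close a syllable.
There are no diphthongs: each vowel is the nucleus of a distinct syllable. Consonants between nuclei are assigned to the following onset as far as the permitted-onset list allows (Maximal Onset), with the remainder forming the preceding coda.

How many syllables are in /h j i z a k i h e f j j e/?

5

Nuclei (vowels): i, a, i, e, e → 5 syllables.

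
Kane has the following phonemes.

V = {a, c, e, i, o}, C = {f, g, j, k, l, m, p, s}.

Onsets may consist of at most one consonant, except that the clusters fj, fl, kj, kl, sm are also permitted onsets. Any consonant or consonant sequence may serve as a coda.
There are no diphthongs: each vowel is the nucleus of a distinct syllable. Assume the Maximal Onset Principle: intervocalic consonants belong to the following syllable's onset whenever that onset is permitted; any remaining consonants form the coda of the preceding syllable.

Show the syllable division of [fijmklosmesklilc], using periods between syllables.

fijm.klo.smes.kli.lc

Vowels present: i, o, e, i, c; each is a nucleus, giving 5 syllables.
/i…o/ gap (V1→V2): /jmkl/ splits as /jm/ + /kl/ (/kl/ is the longest suffix that is a licit onset).
/o…e/ gap (V2→V3): cluster /sm/ — /sm/ is itself a permitted onset, so the whole cluster goes right; preceding coda = ∅.
/e…i/ gap (V3→V4): /skl/; trying suffixes from longest down, /kl/ is the first permitted one, so coda /s/ | onset /kl/.
/i…c/ gap (V4→V5): /l/ → onset of the next syllable (single consonants are always licit onsets).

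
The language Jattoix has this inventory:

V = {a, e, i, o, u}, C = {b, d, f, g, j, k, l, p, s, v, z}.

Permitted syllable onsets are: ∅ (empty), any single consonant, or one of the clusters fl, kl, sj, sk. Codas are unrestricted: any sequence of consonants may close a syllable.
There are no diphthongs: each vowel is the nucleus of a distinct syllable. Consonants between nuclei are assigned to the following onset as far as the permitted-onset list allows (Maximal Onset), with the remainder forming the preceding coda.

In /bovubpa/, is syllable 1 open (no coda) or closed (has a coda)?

open

Vowels present: o, u, a; each is a nucleus, giving 3 syllables.
V1 /o/ – V2 /u/: just /v/ — single C goes to the following onset.
V2 /u/ – V3 /a/: /bp/ splits as /b/ + /p/ (/p/ is the longest suffix that is a licit onset).
Syllabification: bo.vub.pa.
Syllable 1 is /bo/; it ends in its nucleus with no coda, so it is open.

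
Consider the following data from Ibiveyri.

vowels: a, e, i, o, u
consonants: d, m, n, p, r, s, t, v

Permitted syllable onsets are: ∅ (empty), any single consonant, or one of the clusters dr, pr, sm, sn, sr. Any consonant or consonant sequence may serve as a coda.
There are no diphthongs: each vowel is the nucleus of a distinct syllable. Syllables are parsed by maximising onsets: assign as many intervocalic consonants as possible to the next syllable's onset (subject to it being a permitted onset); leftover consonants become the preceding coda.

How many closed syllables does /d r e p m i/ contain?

The vowels are e, i — 2 nuclei, so 2 syllables.
Between /e/ (V1) and /i/ (V2): /pm/ — longest licit onset from the right is /m/, leaving /p/ as coda.
Result: drep.mi.
Classifying each syllable: /drep/ (closed), /mi/ (open).
Closed syllables: 1.

1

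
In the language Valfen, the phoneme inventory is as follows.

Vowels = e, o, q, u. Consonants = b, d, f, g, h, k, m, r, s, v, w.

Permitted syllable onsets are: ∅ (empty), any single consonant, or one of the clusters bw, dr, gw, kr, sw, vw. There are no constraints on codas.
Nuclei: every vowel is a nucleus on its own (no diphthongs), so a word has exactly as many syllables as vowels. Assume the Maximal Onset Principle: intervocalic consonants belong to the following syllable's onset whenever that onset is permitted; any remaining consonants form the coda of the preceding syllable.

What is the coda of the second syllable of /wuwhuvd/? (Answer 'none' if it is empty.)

vd

Nuclei (vowels): u, u → 2 syllables.
/u…u/ gap (V1→V2): /wh/ — longest licit onset from the right is /h/, leaving /w/ as coda.
Syllabification: wuw.huvd.
Syllable 2 is /huvd/: onset /h/, nucleus /u/, coda /vd/.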